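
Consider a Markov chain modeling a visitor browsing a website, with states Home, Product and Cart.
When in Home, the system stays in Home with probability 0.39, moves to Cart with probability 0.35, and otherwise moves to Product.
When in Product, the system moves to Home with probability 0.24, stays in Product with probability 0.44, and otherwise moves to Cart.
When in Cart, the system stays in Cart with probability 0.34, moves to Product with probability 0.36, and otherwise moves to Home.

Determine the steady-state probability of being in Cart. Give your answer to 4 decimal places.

Let the stationary distribution be π with π = πP and π_1 + π_2 + π_3 = 1.
π_1 = 0.39·π_1 + 0.24·π_2 + 0.3·π_3
π_2 = 0.26·π_1 + 0.44·π_2 + 0.36·π_3
Solving with the normalization constraint gives π = (0.3061, 0.3580, 0.3359).
So the stationary probability of Cart is 0.3359.

0.3359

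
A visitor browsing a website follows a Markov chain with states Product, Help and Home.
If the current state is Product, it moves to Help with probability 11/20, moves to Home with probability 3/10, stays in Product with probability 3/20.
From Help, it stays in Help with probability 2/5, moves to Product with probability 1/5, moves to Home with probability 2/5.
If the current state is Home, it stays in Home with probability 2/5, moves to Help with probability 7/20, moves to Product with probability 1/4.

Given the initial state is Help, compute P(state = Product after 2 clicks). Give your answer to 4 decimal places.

0.2100

Sum over the intermediate state after 1 click:
P = P(Help→Product)·P(Product→Product) + P(Help→Help)·P(Help→Product) + P(Help→Home)·P(Home→Product)
  = 0.2×0.15 + 0.4×0.2 + 0.4×0.25
  = 0.0300 + 0.0800 + 0.1000 = 0.2100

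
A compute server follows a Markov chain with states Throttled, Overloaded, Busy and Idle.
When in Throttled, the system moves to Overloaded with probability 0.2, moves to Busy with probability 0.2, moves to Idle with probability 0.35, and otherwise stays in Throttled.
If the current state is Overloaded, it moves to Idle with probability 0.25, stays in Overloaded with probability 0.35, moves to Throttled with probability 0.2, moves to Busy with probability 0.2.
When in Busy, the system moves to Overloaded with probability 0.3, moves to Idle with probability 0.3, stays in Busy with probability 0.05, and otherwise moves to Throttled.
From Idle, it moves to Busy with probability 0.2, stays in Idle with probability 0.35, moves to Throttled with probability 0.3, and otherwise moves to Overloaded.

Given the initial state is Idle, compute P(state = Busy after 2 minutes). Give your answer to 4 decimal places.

0.1700

Propagate the distribution vector 2 minutes from Idle.
After 0 minutes: (0.0000, 0.0000, 0.0000, 1.0000)
After 1 minute: (0.3000, 0.1500, 0.2000, 0.3500)
After 2 minutes: (0.2800, 0.2250, 0.1700, 0.3250)
P(in Busy after 2 minutes) = 0.1700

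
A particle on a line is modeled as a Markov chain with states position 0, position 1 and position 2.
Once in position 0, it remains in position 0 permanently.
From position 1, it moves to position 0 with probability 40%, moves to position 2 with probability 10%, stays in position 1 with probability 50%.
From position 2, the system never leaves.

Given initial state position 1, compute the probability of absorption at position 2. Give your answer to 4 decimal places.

Let h(s) be the probability of absorption at position 2 starting from transient state s. Then h(position 2) = 1 and h(position 0) = 0. By first-step analysis:
h(position 1) = 0.4·0 + 0.5·h(position 1) + 0.1·1
Solving: h(position 1) = 0.2000.
Starting from position 1, the probability is 0.2000.

0.2000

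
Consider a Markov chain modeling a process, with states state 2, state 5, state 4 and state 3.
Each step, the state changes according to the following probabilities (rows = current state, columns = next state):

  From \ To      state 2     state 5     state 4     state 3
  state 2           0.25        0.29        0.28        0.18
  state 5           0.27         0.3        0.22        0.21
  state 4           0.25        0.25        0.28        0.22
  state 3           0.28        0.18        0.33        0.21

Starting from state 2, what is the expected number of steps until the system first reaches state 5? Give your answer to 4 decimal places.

Let t(s) be the expected number of steps to first reach state 5 from state s, with t(state 5) = 0. Conditioning on the first step:
t(state 2) = 1 + 0.25·t(state 2) + 0.28·t(state 4) + 0.18·t(state 3)
t(state 4) = 1 + 0.25·t(state 2) + 0.28·t(state 4) + 0.22·t(state 3)
t(state 3) = 1 + 0.28·t(state 2) + 0.33·t(state 4) + 0.21·t(state 3)
Solving: t(state 2) = 3.8959, t(state 4) = 4.0698, t(state 3) = 4.3467.
Expected steps from state 2 to state 5: 3.8959.

3.8959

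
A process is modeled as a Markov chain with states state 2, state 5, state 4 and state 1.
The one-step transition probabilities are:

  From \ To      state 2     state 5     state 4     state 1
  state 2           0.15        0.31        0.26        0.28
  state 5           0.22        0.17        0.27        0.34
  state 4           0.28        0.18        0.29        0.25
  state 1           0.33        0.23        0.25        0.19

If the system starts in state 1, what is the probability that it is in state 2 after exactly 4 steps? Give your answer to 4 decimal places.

0.2474

Propagate the distribution vector 4 steps from state 1.
After 0 steps: (0.0000, 0.0000, 0.0000, 1.0000)
After 1 step: (0.3300, 0.2300, 0.2500, 0.1900)
After 2 steps: (0.2328, 0.2301, 0.2679, 0.2692)
After 3 steps: (0.2494, 0.2214, 0.2676, 0.2615)
After 4 steps: (0.2474, 0.2233, 0.2676, 0.2617)
P(in state 2 after 4 steps) = 0.2474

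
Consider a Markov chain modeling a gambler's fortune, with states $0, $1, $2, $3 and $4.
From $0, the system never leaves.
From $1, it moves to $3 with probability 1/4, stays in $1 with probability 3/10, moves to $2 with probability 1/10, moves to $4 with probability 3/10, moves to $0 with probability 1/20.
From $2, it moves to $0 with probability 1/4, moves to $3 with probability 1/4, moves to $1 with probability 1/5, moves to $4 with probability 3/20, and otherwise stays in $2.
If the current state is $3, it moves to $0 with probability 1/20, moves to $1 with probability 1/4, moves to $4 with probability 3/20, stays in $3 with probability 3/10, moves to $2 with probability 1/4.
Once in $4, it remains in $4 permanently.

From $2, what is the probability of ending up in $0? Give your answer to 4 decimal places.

Let h(s) be the probability of absorption at $0 starting from transient state s. Then h($0) = 1 and h($4) = 0. By first-step analysis:
h($1) = 0.05·1 + 0.3·h($1) + 0.1·h($2) + 0.25·h($3) + 0.3·0
h($2) = 0.25·1 + 0.2·h($1) + 0.15·h($2) + 0.25·h($3) + 0.15·0
h($3) = 0.05·1 + 0.25·h($1) + 0.25·h($2) + 0.3·h($3) + 0.15·0
Solving: h($1) = 0.2497, h($2) = 0.4471, h($3) = 0.3203.
Starting from $2, the probability is 0.4471.

0.4471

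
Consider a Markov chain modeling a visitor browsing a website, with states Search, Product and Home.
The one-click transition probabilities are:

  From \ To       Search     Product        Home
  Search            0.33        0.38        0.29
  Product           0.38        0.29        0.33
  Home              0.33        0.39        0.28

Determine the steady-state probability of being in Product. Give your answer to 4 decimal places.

0.3514

Let the stationary distribution be π with π = πP and π_1 + π_2 + π_3 = 1.
π_1 = 0.33·π_1 + 0.38·π_2 + 0.33·π_3
π_2 = 0.38·π_1 + 0.29·π_2 + 0.39·π_3
Solving with the normalization constraint gives π = (0.3476, 0.3514, 0.3010).
So the stationary probability of Product is 0.3514.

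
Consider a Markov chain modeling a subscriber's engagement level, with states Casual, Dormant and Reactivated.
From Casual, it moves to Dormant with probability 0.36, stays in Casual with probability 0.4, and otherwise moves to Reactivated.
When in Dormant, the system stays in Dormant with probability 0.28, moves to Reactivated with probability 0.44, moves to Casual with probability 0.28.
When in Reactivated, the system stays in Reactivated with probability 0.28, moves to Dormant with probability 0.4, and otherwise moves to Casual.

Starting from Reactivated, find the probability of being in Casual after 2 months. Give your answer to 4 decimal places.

0.3296

Sum over the intermediate state after 1 month:
P = P(Reactivated→Casual)·P(Casual→Casual) + P(Reactivated→Dormant)·P(Dormant→Casual) + P(Reactivated→Reactivated)·P(Reactivated→Casual)
  = 0.32×0.4 + 0.4×0.28 + 0.28×0.32
  = 0.1280 + 0.1120 + 0.0896 = 0.3296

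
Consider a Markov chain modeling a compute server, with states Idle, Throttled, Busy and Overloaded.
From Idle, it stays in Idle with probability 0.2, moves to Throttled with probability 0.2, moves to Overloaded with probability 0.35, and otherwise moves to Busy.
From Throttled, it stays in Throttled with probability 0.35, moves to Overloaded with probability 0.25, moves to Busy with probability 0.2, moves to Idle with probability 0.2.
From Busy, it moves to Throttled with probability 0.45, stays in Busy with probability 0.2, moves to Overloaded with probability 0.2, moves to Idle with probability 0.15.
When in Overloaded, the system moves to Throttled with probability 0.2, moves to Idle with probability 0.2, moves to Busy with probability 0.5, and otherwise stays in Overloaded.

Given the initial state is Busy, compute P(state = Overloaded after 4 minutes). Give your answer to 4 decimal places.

0.2215

Propagate the distribution vector 4 minutes from Busy.
After 0 minutes: (0.0000, 0.0000, 1.0000, 0.0000)
After 1 minute: (0.1500, 0.4500, 0.2000, 0.2000)
After 2 minutes: (0.1900, 0.3175, 0.2675, 0.2250)
After 3 minutes: (0.1866, 0.3145, 0.2770, 0.2219)
After 4 minutes: (0.1862, 0.3164, 0.2759, 0.2215)
P(in Overloaded after 4 minutes) = 0.2215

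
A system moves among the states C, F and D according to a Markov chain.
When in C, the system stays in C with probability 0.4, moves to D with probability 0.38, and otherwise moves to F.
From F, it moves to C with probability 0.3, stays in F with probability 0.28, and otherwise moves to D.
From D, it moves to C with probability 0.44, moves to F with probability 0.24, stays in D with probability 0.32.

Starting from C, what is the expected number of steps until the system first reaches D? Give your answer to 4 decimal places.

2.5683

Let t(s) be the expected number of steps to first reach D from state s, with t(D) = 0. Conditioning on the first step:
t(C) = 1 + 0.4·t(C) + 0.22·t(F)
t(F) = 1 + 0.3·t(C) + 0.28·t(F)
Solving: t(C) = 2.5683, t(F) = 2.4590.
Expected steps from C to D: 2.5683.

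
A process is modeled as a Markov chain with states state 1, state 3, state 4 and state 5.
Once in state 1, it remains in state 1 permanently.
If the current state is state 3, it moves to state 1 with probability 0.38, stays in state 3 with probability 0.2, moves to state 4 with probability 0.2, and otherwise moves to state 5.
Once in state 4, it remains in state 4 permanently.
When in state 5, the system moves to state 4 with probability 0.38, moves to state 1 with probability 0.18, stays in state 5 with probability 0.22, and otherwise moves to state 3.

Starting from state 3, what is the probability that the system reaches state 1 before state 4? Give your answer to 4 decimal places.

0.5837

Let h(s) be the probability of absorption at state 1 starting from transient state s. Then h(state 1) = 1 and h(state 4) = 0. By first-step analysis:
h(state 3) = 0.38·1 + 0.2·h(state 3) + 0.2·0 + 0.22·h(state 5)
h(state 5) = 0.18·1 + 0.22·h(state 3) + 0.38·0 + 0.22·h(state 5)
Solving: h(state 3) = 0.5837, h(state 5) = 0.3954.
Starting from state 3, the probability is 0.5837.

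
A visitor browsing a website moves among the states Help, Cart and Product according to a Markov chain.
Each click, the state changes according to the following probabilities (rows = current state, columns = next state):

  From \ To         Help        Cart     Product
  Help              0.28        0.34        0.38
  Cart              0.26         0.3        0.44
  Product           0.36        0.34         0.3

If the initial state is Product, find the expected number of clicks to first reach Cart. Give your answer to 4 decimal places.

2.9412

Let t(s) be the expected number of clicks to first reach Cart from state s, with t(Cart) = 0. Conditioning on the first click:
t(Help) = 1 + 0.28·t(Help) + 0.38·t(Product)
t(Product) = 1 + 0.36·t(Help) + 0.3·t(Product)
Solving: t(Help) = 2.9412, t(Product) = 2.9412.
Expected clicks from Product to Cart: 2.9412.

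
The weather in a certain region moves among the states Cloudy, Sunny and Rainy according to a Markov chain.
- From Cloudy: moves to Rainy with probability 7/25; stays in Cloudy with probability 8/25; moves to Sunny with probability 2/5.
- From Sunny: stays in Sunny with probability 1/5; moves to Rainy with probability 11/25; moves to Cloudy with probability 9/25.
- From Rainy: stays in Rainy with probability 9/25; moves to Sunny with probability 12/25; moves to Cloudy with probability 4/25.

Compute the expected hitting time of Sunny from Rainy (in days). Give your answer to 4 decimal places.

Let t(s) be the expected number of days to first reach Sunny from state s, with t(Sunny) = 0. Conditioning on the first day:
t(Cloudy) = 1 + 0.32·t(Cloudy) + 0.28·t(Rainy)
t(Rainy) = 1 + 0.16·t(Cloudy) + 0.36·t(Rainy)
Solving: t(Cloudy) = 2.3566, t(Rainy) = 2.1516.
Expected days from Rainy to Sunny: 2.1516.

2.1516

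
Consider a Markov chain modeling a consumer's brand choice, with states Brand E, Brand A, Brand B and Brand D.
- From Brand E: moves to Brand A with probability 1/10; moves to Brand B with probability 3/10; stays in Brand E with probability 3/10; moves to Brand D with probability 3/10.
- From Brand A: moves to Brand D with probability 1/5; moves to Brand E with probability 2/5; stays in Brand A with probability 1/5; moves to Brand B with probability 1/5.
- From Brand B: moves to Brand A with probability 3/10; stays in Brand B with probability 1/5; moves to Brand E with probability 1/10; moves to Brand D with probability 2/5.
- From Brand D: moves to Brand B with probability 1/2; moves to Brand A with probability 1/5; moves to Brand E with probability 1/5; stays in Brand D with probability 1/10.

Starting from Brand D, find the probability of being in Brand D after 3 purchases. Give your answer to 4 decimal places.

Propagate the distribution vector 3 purchases from Brand D.
After 0 purchases: (0.0000, 0.0000, 0.0000, 1.0000)
After 1 purchase: (0.2000, 0.2000, 0.5000, 0.1000)
After 2 purchases: (0.2100, 0.2300, 0.2500, 0.3100)
After 3 purchases: (0.2420, 0.2040, 0.3140, 0.2400)
P(in Brand D after 3 purchases) = 0.2400

0.2400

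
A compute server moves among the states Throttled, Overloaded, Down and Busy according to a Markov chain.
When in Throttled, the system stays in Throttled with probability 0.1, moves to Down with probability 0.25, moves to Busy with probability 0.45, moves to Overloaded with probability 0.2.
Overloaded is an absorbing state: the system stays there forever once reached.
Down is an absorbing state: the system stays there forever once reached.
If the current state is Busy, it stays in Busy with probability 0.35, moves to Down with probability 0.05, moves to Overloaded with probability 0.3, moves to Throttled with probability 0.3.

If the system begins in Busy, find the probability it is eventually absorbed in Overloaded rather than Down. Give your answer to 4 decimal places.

0.7333

Let h(s) be the probability of absorption at Overloaded starting from transient state s. Then h(Overloaded) = 1 and h(Down) = 0. By first-step analysis:
h(Throttled) = 0.1·h(Throttled) + 0.2·1 + 0.25·0 + 0.45·h(Busy)
h(Busy) = 0.3·h(Throttled) + 0.3·1 + 0.05·0 + 0.35·h(Busy)
Solving: h(Throttled) = 0.5889, h(Busy) = 0.7333.
Starting from Busy, the probability is 0.7333.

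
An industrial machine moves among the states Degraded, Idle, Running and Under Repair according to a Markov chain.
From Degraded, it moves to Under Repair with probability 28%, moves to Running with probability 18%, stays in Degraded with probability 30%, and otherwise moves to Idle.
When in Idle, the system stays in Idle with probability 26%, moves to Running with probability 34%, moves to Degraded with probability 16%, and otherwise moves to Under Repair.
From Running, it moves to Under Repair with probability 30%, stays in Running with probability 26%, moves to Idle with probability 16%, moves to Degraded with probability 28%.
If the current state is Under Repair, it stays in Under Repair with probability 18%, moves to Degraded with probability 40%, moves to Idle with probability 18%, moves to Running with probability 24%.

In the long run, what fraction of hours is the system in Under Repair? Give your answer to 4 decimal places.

0.2515

Let the stationary distribution be π with π = πP and π_1 + π_2 + π_3 + π_4 = 1.
π_1 = 0.3·π_1 + 0.16·π_2 + 0.28·π_3 + 0.4·π_4
π_2 = 0.24·π_1 + 0.26·π_2 + 0.16·π_3 + 0.18·π_4
π_3 = 0.18·π_1 + 0.34·π_2 + 0.26·π_3 + 0.24·π_4
Solving with the normalization constraint gives π = (0.2909, 0.2092, 0.2484, 0.2515).
So the stationary probability of Under Repair is 0.2515.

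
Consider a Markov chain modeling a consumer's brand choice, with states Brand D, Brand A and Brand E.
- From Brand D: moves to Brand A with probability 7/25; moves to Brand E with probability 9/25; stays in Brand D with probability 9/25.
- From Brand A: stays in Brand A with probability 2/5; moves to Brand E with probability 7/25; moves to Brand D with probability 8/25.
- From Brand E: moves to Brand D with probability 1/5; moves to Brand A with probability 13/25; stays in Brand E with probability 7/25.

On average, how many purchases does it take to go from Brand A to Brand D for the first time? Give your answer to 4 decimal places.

3.4916

Let t(s) be the expected number of purchases to first reach Brand D from state s, with t(Brand D) = 0. Conditioning on the first purchase:
t(Brand A) = 1 + 0.4·t(Brand A) + 0.28·t(Brand E)
t(Brand E) = 1 + 0.52·t(Brand A) + 0.28·t(Brand E)
Solving: t(Brand A) = 3.4916, t(Brand E) = 3.9106.
Expected purchases from Brand A to Brand D: 3.4916.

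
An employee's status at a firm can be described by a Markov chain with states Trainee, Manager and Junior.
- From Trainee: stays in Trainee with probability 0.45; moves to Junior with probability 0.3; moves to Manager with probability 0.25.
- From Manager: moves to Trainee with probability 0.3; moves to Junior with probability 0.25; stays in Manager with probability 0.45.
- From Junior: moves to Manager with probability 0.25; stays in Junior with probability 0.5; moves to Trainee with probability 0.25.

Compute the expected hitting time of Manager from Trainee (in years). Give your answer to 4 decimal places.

Let t(s) be the expected number of years to first reach Manager from state s, with t(Manager) = 0. Conditioning on the first year:
t(Trainee) = 1 + 0.45·t(Trainee) + 0.3·t(Junior)
t(Junior) = 1 + 0.25·t(Trainee) + 0.5·t(Junior)
Solving: t(Trainee) = 4.0000, t(Junior) = 4.0000.
Expected years from Trainee to Manager: 4.0000.

4.0000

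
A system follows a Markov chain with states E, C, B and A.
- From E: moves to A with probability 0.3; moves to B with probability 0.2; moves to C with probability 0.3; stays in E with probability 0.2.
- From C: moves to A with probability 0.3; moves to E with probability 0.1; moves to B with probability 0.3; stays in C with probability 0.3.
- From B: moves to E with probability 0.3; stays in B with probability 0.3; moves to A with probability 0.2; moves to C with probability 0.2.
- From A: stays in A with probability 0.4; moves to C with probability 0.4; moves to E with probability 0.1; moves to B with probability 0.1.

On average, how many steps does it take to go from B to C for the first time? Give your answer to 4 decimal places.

3.6000

Let t(s) be the expected number of steps to first reach C from state s, with t(C) = 0. Conditioning on the first step:
t(E) = 1 + 0.2·t(E) + 0.2·t(B) + 0.3·t(A)
t(B) = 1 + 0.3·t(E) + 0.3·t(B) + 0.2·t(A)
t(A) = 1 + 0.1·t(E) + 0.1·t(B) + 0.4·t(A)
Solving: t(E) = 3.2000, t(B) = 3.6000, t(A) = 2.8000.
Expected steps from B to C: 3.6000.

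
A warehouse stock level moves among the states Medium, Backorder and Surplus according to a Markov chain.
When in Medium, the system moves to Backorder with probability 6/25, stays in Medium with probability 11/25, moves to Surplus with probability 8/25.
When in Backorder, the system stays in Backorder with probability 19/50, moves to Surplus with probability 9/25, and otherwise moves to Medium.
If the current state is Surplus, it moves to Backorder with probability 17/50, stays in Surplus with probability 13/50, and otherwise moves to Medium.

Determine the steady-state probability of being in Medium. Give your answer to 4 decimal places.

0.3706

Let the stationary distribution be π with π = πP and π_1 + π_2 + π_3 = 1.
π_1 = 0.44·π_1 + 0.26·π_2 + 0.4·π_3
π_2 = 0.24·π_1 + 0.38·π_2 + 0.34·π_3
Solving with the normalization constraint gives π = (0.3706, 0.3156, 0.3138).
So the stationary probability of Medium is 0.3706.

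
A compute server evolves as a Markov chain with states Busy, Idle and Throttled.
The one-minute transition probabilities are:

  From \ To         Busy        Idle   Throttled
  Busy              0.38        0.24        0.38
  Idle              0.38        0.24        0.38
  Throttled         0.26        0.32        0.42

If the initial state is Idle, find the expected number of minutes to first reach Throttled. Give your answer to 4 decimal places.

2.6316

Let t(s) be the expected number of minutes to first reach Throttled from state s, with t(Throttled) = 0. Conditioning on the first minute:
t(Busy) = 1 + 0.38·t(Busy) + 0.24·t(Idle)
t(Idle) = 1 + 0.38·t(Busy) + 0.24·t(Idle)
Solving: t(Busy) = 2.6316, t(Idle) = 2.6316.
Expected minutes from Idle to Throttled: 2.6316.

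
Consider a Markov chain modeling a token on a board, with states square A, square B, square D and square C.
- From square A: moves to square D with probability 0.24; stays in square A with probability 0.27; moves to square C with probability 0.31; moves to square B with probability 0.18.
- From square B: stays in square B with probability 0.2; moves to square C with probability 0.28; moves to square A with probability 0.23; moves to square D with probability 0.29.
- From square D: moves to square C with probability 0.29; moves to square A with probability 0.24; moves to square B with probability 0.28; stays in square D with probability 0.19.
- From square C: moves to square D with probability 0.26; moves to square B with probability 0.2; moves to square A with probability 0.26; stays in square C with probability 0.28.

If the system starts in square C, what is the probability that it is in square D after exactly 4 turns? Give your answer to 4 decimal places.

Propagate the distribution vector 4 turns from square C.
After 0 turns: (0.0000, 0.0000, 0.0000, 1.0000)
After 1 turn: (0.2600, 0.2000, 0.2600, 0.2800)
After 2 turns: (0.2514, 0.2156, 0.2426, 0.2904)
After 3 turns: (0.2512, 0.2144, 0.2445, 0.2900)
After 4 turns: (0.2512, 0.2145, 0.2443, 0.2900)
P(in square D after 4 turns) = 0.2443

0.2443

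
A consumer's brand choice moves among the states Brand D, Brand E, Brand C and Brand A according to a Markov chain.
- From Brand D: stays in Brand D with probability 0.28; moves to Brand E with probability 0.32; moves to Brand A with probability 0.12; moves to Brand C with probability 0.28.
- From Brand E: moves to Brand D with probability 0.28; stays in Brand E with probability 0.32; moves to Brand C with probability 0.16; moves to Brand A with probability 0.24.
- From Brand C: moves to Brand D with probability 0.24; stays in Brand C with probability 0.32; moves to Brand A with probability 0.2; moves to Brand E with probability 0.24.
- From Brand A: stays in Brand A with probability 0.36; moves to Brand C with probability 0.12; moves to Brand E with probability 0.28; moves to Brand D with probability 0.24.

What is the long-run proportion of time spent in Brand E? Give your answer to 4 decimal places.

0.2935

Let the stationary distribution be π with π = πP and π_1 + π_2 + π_3 + π_4 = 1.
π_1 = 0.28·π_1 + 0.28·π_2 + 0.24·π_3 + 0.24·π_4
π_2 = 0.32·π_1 + 0.32·π_2 + 0.24·π_3 + 0.28·π_4
π_3 = 0.28·π_1 + 0.16·π_2 + 0.32·π_3 + 0.12·π_4
Solving with the normalization constraint gives π = (0.2622, 0.2935, 0.2171, 0.2271).
So the stationary probability of Brand E is 0.2935.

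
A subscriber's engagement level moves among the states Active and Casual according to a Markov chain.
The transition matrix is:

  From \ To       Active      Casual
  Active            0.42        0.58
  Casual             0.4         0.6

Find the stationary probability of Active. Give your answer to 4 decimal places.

0.4082

Let the stationary distribution be π with π = πP and π_1 + π_2 = 1.
π_1 = 0.42·π_1 + 0.4·π_2
Solving with the normalization constraint gives π = (0.4082, 0.5918).
So the stationary probability of Active is 0.4082.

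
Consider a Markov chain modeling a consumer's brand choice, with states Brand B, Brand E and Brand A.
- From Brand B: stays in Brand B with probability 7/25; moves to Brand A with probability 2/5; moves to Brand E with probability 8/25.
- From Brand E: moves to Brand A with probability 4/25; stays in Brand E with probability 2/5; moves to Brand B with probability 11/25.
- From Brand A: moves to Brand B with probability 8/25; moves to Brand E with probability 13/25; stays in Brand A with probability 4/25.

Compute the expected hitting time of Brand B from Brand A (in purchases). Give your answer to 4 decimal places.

2.6616

Let t(s) be the expected number of purchases to first reach Brand B from state s, with t(Brand B) = 0. Conditioning on the first purchase:
t(Brand E) = 1 + 0.4·t(Brand E) + 0.16·t(Brand A)
t(Brand A) = 1 + 0.52·t(Brand E) + 0.16·t(Brand A)
Solving: t(Brand E) = 2.3764, t(Brand A) = 2.6616.
Expected purchases from Brand A to Brand B: 2.6616.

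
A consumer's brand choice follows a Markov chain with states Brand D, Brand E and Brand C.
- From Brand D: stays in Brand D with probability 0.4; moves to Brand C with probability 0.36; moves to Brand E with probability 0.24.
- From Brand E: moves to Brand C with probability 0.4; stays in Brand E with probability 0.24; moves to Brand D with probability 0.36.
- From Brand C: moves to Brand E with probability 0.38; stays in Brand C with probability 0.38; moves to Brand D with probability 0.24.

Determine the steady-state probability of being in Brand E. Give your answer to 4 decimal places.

Let the stationary distribution be π with π = πP and π_1 + π_2 + π_3 = 1.
π_1 = 0.4·π_1 + 0.36·π_2 + 0.24·π_3
π_2 = 0.24·π_1 + 0.24·π_2 + 0.38·π_3
Solving with the normalization constraint gives π = (0.3276, 0.2931, 0.3793).
So the stationary probability of Brand E is 0.2931.

0.2931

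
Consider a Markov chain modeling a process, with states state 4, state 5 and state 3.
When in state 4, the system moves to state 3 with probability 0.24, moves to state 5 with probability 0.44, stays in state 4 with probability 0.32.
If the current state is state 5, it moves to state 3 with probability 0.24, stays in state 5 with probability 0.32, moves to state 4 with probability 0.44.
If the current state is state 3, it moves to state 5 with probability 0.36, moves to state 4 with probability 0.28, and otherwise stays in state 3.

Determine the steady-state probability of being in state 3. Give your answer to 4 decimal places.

Let the stationary distribution be π with π = πP and π_1 + π_2 + π_3 = 1.
π_1 = 0.32·π_1 + 0.44·π_2 + 0.28·π_3
π_2 = 0.44·π_1 + 0.32·π_2 + 0.36·π_3
Solving with the normalization constraint gives π = (0.3539, 0.3734, 0.2727).
So the stationary probability of state 3 is 0.2727.

0.2727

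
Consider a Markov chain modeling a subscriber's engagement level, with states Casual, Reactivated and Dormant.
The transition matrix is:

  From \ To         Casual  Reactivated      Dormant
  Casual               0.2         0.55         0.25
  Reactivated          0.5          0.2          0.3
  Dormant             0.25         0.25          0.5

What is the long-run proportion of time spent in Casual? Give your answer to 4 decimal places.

Let the stationary distribution be π with π = πP and π_1 + π_2 + π_3 = 1.
π_1 = 0.2·π_1 + 0.5·π_2 + 0.25·π_3
π_2 = 0.55·π_1 + 0.2·π_2 + 0.25·π_3
Solving with the normalization constraint gives π = (0.3163, 0.3285, 0.3552).
So the stationary probability of Casual is 0.3163.

0.3163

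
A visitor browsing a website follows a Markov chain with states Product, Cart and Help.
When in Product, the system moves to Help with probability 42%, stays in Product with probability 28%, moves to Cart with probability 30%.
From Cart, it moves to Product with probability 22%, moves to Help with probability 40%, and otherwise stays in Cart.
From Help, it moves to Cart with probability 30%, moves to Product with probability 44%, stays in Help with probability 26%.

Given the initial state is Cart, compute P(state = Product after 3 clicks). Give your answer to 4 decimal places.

Propagate the distribution vector 3 clicks from Cart.
After 0 clicks: (0.0000, 1.0000, 0.0000)
After 1 click: (0.2200, 0.3800, 0.4000)
After 2 clicks: (0.3212, 0.3304, 0.3484)
After 3 clicks: (0.3159, 0.3264, 0.3576)
P(in Product after 3 clicks) = 0.3159

0.3159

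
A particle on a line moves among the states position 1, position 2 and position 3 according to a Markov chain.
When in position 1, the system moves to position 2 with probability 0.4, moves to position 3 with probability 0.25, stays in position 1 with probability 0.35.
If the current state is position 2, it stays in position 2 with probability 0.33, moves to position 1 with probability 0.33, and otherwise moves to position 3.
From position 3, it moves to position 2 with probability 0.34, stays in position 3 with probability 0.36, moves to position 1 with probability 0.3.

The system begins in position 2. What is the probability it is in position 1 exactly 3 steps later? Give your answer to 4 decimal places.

Propagate the distribution vector 3 steps from position 2.
After 0 steps: (0.0000, 1.0000, 0.0000)
After 1 step: (0.3300, 0.3300, 0.3400)
After 2 steps: (0.3264, 0.3565, 0.3171)
After 3 steps: (0.3270, 0.3560, 0.3170)
P(in position 1 after 3 steps) = 0.3270

0.3270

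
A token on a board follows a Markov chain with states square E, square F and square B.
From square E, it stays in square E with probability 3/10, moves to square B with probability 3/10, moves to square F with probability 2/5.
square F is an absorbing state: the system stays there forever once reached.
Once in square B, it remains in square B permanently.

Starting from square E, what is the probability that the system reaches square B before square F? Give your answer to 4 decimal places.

Let h(s) be the probability of absorption at square B starting from transient state s. Then h(square B) = 1 and h(square F) = 0. By first-step analysis:
h(square E) = 0.3·h(square E) + 0.4·0 + 0.3·1
Solving: h(square E) = 0.4286.
Starting from square E, the probability is 0.4286.

0.4286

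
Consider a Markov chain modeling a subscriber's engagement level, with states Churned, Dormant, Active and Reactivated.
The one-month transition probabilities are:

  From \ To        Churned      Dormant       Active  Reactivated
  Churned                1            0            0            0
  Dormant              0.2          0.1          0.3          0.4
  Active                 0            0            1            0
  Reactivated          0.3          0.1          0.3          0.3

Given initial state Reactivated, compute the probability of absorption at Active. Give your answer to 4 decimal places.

Let h(s) be the probability of absorption at Active starting from transient state s. Then h(Active) = 1 and h(Churned) = 0. By first-step analysis:
h(Dormant) = 0.2·0 + 0.1·h(Dormant) + 0.3·1 + 0.4·h(Reactivated)
h(Reactivated) = 0.3·0 + 0.1·h(Dormant) + 0.3·1 + 0.3·h(Reactivated)
Solving: h(Dormant) = 0.5593, h(Reactivated) = 0.5085.
Starting from Reactivated, the probability is 0.5085.

0.5085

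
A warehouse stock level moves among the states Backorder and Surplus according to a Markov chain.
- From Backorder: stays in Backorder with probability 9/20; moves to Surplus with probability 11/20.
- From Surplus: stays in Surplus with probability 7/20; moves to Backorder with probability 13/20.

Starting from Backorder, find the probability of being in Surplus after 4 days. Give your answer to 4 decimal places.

Propagate the distribution vector 4 days from Backorder.
After 0 days: (1.0000, 0.0000)
After 1 day: (0.4500, 0.5500)
After 2 days: (0.5600, 0.4400)
After 3 days: (0.5380, 0.4620)
After 4 days: (0.5424, 0.4576)
P(in Surplus after 4 days) = 0.4576

0.4576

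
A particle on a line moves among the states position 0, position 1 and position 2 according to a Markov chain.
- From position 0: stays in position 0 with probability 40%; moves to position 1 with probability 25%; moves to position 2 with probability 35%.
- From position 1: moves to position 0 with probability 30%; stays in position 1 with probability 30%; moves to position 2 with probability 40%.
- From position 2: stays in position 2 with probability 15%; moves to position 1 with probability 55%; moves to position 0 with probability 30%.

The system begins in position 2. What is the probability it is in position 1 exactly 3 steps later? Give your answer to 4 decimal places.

Propagate the distribution vector 3 steps from position 2.
After 0 steps: (0.0000, 0.0000, 1.0000)
After 1 step: (0.3000, 0.5500, 0.1500)
After 2 steps: (0.3300, 0.3225, 0.3475)
After 3 steps: (0.3330, 0.3704, 0.2966)
P(in position 1 after 3 steps) = 0.3704

0.3704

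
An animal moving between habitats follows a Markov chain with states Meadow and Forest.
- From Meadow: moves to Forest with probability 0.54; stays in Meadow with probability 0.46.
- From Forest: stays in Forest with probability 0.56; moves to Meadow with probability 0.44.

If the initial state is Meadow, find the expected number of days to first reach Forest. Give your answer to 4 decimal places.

Let t(s) be the expected number of days to first reach Forest from state s, with t(Forest) = 0. Conditioning on the first day:
t(Meadow) = 1 + 0.46·t(Meadow)
Solving: t(Meadow) = 1.8519.
Expected days from Meadow to Forest: 1.8519.

1.8519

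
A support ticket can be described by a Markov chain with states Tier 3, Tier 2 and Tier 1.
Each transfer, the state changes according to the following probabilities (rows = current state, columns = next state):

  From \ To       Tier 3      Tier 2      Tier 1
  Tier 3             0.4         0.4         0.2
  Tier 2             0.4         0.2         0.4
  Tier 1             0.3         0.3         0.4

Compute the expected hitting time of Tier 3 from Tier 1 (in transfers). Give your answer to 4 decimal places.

Let t(s) be the expected number of transfers to first reach Tier 3 from state s, with t(Tier 3) = 0. Conditioning on the first transfer:
t(Tier 2) = 1 + 0.2·t(Tier 2) + 0.4·t(Tier 1)
t(Tier 1) = 1 + 0.3·t(Tier 2) + 0.4·t(Tier 1)
Solving: t(Tier 2) = 2.7778, t(Tier 1) = 3.0556.
Expected transfers from Tier 1 to Tier 3: 3.0556.

3.0556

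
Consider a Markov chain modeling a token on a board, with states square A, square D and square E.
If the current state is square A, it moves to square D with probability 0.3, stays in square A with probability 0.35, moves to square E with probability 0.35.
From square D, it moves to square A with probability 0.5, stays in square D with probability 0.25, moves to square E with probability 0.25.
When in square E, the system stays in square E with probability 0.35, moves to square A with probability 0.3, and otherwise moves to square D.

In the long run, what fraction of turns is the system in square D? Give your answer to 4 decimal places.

Let the stationary distribution be π with π = πP and π_1 + π_2 + π_3 = 1.
π_1 = 0.35·π_1 + 0.5·π_2 + 0.3·π_3
π_2 = 0.3·π_1 + 0.25·π_2 + 0.35·π_3
Solving with the normalization constraint gives π = (0.3791, 0.3009, 0.3199).
So the stationary probability of square D is 0.3009.

0.3009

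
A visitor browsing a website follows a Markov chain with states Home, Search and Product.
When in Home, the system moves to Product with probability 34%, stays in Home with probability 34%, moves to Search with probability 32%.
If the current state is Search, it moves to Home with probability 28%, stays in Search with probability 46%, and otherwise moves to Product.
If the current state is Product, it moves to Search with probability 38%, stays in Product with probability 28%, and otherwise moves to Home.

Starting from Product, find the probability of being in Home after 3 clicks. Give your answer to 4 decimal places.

0.3166

Propagate the distribution vector 3 clicks from Product.
After 0 clicks: (0.0000, 0.0000, 1.0000)
After 1 click: (0.3400, 0.3800, 0.2800)
After 2 clicks: (0.3172, 0.3900, 0.2928)
After 3 clicks: (0.3166, 0.3922, 0.2912)
P(in Home after 3 clicks) = 0.3166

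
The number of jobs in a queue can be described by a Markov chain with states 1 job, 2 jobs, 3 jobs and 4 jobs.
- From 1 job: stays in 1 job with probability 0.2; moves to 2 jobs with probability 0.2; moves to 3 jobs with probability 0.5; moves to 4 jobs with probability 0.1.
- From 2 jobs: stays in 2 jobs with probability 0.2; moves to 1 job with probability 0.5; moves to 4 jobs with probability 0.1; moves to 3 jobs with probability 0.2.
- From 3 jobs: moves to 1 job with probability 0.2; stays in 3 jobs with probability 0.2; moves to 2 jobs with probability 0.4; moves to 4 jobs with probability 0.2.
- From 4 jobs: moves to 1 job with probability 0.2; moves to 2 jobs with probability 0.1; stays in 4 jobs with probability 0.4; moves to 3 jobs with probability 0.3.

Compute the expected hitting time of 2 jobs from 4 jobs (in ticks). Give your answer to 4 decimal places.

Let t(s) be the expected number of ticks to first reach 2 jobs from state s, with t(2 jobs) = 0. Conditioning on the first tick:
t(1 job) = 1 + 0.2·t(1 job) + 0.5·t(3 jobs) + 0.1·t(4 jobs)
t(3 jobs) = 1 + 0.2·t(1 job) + 0.2·t(3 jobs) + 0.2·t(4 jobs)
t(4 jobs) = 1 + 0.2·t(1 job) + 0.3·t(3 jobs) + 0.4·t(4 jobs)
Solving: t(1 job) = 3.9744, t(3 jobs) = 3.4188, t(4 jobs) = 4.7009.
Expected ticks from 4 jobs to 2 jobs: 4.7009.

4.7009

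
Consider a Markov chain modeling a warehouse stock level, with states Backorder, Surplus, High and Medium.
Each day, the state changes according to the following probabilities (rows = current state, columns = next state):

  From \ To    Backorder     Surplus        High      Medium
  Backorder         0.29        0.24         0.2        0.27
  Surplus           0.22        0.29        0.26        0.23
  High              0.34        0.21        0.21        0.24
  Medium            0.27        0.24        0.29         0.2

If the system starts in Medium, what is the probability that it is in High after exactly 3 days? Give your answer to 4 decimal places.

Propagate the distribution vector 3 days from Medium.
After 0 days: (0.0000, 0.0000, 0.0000, 1.0000)
After 1 day: (0.2700, 0.2400, 0.2900, 0.2000)
After 2 days: (0.2837, 0.2433, 0.2353, 0.2377)
After 3 days: (0.2800, 0.2451, 0.2383, 0.2366)
P(in High after 3 days) = 0.2383

0.2383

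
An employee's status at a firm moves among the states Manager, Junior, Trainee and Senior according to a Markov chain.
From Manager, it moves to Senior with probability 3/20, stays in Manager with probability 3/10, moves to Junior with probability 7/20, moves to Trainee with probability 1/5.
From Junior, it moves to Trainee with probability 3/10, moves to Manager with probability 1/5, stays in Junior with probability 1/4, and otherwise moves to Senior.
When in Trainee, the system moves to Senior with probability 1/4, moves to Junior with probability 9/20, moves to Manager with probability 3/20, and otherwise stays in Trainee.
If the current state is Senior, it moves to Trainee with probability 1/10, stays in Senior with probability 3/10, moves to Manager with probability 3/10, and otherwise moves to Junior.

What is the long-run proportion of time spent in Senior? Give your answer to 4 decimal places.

Let the stationary distribution be π with π = πP and π_1 + π_2 + π_3 + π_4 = 1.
π_1 = 0.3·π_1 + 0.2·π_2 + 0.15·π_3 + 0.3·π_4
π_2 = 0.35·π_1 + 0.25·π_2 + 0.45·π_3 + 0.3·π_4
π_3 = 0.2·π_1 + 0.3·π_2 + 0.15·π_3 + 0.1·π_4
Solving with the normalization constraint gives π = (0.2376, 0.3254, 0.1988, 0.2381).
So the stationary probability of Senior is 0.2381.

0.2381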